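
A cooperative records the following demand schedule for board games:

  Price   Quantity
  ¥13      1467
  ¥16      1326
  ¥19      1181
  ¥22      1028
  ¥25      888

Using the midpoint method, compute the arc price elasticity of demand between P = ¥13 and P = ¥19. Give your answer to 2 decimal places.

-0.58

At P = 13, Q = 1467; at P = 19, Q = 1181.
ΔQ = -286, ΔP = 6. Midpoints: P̄ = 16.00, Q̄ = 1324.0.
ε = (ΔQ/ΔP)(P̄/Q̄) = (-286/6)(16.00/1324.0).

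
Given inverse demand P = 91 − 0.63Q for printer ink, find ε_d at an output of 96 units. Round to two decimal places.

-0.50

At Q = 96, P = 91 − 0.63(96) = 30.52.
dP/dQ = −0.63, so dQ/dP = 1/(−0.63) = -1.587.
ε = (dQ/dP)(P/Q) = (-1.587)(30.52/96).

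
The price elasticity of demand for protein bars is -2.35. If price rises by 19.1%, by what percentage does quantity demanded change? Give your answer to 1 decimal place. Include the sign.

-44.9%

%ΔQ ≈ ε × %ΔP = (-2.35)(19.1%) = -44.89%.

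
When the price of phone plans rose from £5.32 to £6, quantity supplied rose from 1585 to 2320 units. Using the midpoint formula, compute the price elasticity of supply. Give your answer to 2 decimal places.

3.13

ΔQ = 2320 − 1585 = 735; ΔP = 6 − 5.32 = 0.68.
Midpoints: P̄ = 5.66, Q̄ = 1952.5.
ε_s = (ΔQ/ΔP)(P̄/Q̄) = (735/0.68)(5.66/1952.5).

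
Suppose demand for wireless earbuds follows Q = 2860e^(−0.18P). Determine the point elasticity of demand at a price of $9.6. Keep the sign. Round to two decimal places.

-1.73

At P = 9.6, Q = 508.048.
dQ/dP = −0.18·2860e^(−0.18P) = −0.18Q = -91.449.
ε = (dQ/dP)(P/Q) = (-91.449)(9.6/508.048).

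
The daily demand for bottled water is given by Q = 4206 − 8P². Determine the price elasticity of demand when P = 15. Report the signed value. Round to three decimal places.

-1.496

At P = 15, Q = 2406.
dQ/dP = −16P = -240.
ε = (dQ/dP)(P/Q) = (-240)(15/2406).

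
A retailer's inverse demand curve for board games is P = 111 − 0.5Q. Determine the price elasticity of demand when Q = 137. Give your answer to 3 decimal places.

At Q = 137, P = 111 − 0.5(137) = 42.50.
dP/dQ = −0.5, so dQ/dP = 1/(−0.5) = -2.000.
ε = (dQ/dP)(P/Q) = (-2.000)(42.50/137).

-0.620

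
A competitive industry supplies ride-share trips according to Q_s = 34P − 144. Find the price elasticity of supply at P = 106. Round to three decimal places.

At P = 106, Q_s = 3460.
dQ_s/dP = 34.
ε_s = (dQ_s/dP)(P/Q_s) = (34)(106/3460).

1.042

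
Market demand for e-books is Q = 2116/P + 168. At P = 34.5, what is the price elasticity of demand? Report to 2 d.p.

-0.27

At P = 34.5, Q = 229.333.
dQ/dP = −2116/P² = -1.778.
ε = (dQ/dP)(P/Q) = (-1.778)(34.5/229.333).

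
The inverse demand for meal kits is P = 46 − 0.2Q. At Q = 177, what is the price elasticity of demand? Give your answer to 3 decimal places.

At Q = 177, P = 46 − 0.2(177) = 10.60.
dP/dQ = −0.2, so dQ/dP = 1/(−0.2) = -5.000.
ε = (dQ/dP)(P/Q) = (-5.000)(10.60/177).

-0.299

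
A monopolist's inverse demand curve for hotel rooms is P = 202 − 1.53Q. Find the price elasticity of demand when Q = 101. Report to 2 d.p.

At Q = 101, P = 202 − 1.53(101) = 47.47.
dP/dQ = −1.53, so dQ/dP = 1/(−1.53) = -0.654.
ε = (dQ/dP)(P/Q) = (-0.654)(47.47/101).

-0.31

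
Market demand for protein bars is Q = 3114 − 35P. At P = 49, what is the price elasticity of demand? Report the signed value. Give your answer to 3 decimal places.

At P = 49, Q = 1399.
dQ/dP = −35.
ε = (dQ/dP)(P/Q) = (-35)(49/1399).

-1.226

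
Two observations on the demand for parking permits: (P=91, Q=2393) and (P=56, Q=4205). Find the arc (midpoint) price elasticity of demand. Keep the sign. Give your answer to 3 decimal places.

ΔQ = 4205 − 2393 = 1812; ΔP = 56 − 91 = -35.
Midpoints: P̄ = 73.50, Q̄ = 3299.0.
ε = (ΔQ/ΔP)(P̄/Q̄) = (1812/-35)(73.50/3299.0).

-1.153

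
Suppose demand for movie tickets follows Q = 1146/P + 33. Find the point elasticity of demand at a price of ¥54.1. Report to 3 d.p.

-0.391

At P = 54.1, Q = 54.183.
dQ/dP = −1146/P² = -0.392.
ε = (dQ/dP)(P/Q) = (-0.392)(54.1/54.183).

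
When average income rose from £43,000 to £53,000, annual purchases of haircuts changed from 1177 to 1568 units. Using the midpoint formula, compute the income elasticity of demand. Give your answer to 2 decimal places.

ΔQ = 391, ΔI = 10000. Midpoints: Ī = 48,000, Q̄ = 1372.5.
ε_I = (ΔQ/ΔI)(Ī/Q̄) = (391/10000)(48000/1372.5).

1.37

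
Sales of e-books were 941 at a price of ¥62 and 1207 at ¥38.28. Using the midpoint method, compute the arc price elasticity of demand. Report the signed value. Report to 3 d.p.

ΔQ = 1207 − 941 = 266; ΔP = 38.28 − 62 = -23.72.
Midpoints: P̄ = 50.14, Q̄ = 1074.0.
ε = (ΔQ/ΔP)(P̄/Q̄) = (266/-23.72)(50.14/1074.0).

-0.524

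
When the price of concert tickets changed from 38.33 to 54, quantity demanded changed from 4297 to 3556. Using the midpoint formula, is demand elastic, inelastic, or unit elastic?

inelastic

Arc ε ≈ -0.556.
|ε| = 0.56 < 1.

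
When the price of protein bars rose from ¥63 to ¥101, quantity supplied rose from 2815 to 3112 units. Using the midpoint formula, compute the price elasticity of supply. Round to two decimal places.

0.22

ΔQ = 3112 − 2815 = 297; ΔP = 101 − 63 = 38.
Midpoints: P̄ = 82.00, Q̄ = 2963.5.
ε_s = (ΔQ/ΔP)(P̄/Q̄) = (297/38)(82.00/2963.5).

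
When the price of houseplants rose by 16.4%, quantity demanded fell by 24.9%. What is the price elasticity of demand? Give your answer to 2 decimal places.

ε = %ΔQ / %ΔP = (-24.9)/(16.4) = -1.518.

-1.52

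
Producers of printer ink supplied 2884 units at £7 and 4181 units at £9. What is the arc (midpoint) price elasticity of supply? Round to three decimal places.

ΔQ = 4181 − 2884 = 1297; ΔP = 9 − 7 = 2.
Midpoints: P̄ = 8.00, Q̄ = 3532.5.
ε_s = (ΔQ/ΔP)(P̄/Q̄) = (1297/2)(8.00/3532.5).

1.469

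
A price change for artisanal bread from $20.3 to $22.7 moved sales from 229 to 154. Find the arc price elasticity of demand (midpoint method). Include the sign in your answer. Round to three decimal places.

-3.508

ΔQ = 154 − 229 = -75; ΔP = 22.7 − 20.3 = 2.4.
Midpoints: P̄ = 21.50, Q̄ = 191.5.
ε = (ΔQ/ΔP)(P̄/Q̄) = (-75/2.4)(21.50/191.5).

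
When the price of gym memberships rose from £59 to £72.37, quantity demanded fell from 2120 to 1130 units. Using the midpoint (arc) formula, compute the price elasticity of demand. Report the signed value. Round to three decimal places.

ΔQ = 1130 − 2120 = -990; ΔP = 72.37 − 59 = 13.37.
Midpoints: P̄ = 65.69, Q̄ = 1625.0.
ε = (ΔQ/ΔP)(P̄/Q̄) = (-990/13.37)(65.69/1625.0).

-2.993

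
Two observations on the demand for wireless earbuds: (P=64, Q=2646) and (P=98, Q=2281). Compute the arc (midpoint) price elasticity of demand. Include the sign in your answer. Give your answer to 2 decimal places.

-0.35

ΔQ = 2281 − 2646 = -365; ΔP = 98 − 64 = 34.
Midpoints: P̄ = 81.00, Q̄ = 2463.5.
ε = (ΔQ/ΔP)(P̄/Q̄) = (-365/34)(81.00/2463.5).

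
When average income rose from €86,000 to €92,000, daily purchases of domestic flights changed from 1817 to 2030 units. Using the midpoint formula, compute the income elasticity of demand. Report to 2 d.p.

ΔQ = 213, ΔI = 6000. Midpoints: Ī = 89,000, Q̄ = 1923.5.
ε_I = (ΔQ/ΔI)(Ī/Q̄) = (213/6000)(89000/1923.5).

1.64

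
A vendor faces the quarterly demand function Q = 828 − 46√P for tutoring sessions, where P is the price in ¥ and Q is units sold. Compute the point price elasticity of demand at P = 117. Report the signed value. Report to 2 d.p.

At P = 117, Q = 330.434.
dQ/dP = −46/(2√P) = -2.126.
ε = (dQ/dP)(P/Q) = (-2.126)(117/330.434).

-0.75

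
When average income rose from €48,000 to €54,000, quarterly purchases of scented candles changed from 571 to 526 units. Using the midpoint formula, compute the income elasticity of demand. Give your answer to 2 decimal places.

ΔQ = -45, ΔI = 6000. Midpoints: Ī = 51,000, Q̄ = 548.5.
ε_I = (ΔQ/ΔI)(Ī/Q̄) = (-45/6000)(51000/548.5).
ε_I < 0, so the good is inferior.

-0.70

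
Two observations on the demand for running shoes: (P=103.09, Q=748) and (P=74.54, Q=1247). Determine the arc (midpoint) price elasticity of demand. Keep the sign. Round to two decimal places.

ΔQ = 1247 − 748 = 499; ΔP = 74.54 − 103.09 = -28.55.
Midpoints: P̄ = 88.81, Q̄ = 997.5.
ε = (ΔQ/ΔP)(P̄/Q̄) = (499/-28.55)(88.81/997.5).

-1.56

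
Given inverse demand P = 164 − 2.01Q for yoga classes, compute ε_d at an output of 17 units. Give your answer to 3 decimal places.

At Q = 17, P = 164 − 2.01(17) = 129.83.
dP/dQ = −2.01, so dQ/dP = 1/(−2.01) = -0.498.
ε = (dQ/dP)(P/Q) = (-0.498)(129.83/17).

-3.800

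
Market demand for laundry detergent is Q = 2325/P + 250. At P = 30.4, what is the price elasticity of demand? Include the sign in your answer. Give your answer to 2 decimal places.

At P = 30.4, Q = 326.480.
dQ/dP = −2325/P² = -2.516.
ε = (dQ/dP)(P/Q) = (-2.516)(30.4/326.480).
|ε| < 1, so demand is inelastic at this price.

-0.23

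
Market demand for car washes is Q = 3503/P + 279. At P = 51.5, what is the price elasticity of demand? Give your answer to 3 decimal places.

At P = 51.5, Q = 347.019.
dQ/dP = −3503/P² = -1.321.
ε = (dQ/dP)(P/Q) = (-1.321)(51.5/347.019).
|ε| < 1, so demand is inelastic at this price.

-0.196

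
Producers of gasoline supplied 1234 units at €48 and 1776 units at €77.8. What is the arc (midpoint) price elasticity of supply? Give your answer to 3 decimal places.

0.760

ΔQ = 1776 − 1234 = 542; ΔP = 77.8 − 48 = 29.8.
Midpoints: P̄ = 62.90, Q̄ = 1505.0.
ε_s = (ΔQ/ΔP)(P̄/Q̄) = (542/29.8)(62.90/1505.0).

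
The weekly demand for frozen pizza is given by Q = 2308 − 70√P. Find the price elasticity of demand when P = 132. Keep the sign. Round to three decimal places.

At P = 132, Q = 1503.761.
dQ/dP = −70/(2√P) = -3.046.
ε = (dQ/dP)(P/Q) = (-3.046)(132/1503.761).

-0.267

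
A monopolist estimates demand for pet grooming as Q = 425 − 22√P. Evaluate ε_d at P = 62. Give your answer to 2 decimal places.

At P = 62, Q = 251.772.
dQ/dP = −22/(2√P) = -1.397.
ε = (dQ/dP)(P/Q) = (-1.397)(62/251.772).
|ε| < 1, so demand is inelastic at this price.

-0.34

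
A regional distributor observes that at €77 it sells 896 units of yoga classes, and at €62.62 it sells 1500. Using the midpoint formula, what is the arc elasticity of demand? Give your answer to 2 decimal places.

-2.45

ΔQ = 1500 − 896 = 604; ΔP = 62.62 − 77 = -14.38.
Midpoints: P̄ = 69.81, Q̄ = 1198.0.
ε = (ΔQ/ΔP)(P̄/Q̄) = (604/-14.38)(69.81/1198.0).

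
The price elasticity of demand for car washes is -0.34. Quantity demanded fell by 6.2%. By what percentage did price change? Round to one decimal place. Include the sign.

18.2%

%ΔP ≈ %ΔQ / ε = (-6.2%)/(-0.34) = 18.24%.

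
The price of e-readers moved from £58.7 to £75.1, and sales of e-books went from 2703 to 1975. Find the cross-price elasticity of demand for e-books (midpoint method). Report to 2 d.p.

-1.27

ΔQ_x = 1975 − 2703 = -728; ΔP_y = 75.1 − 58.7 = 16.4.
Midpoints: P̄_y = 66.90, Q̄_x = 2339.0.
ε_xy = (ΔQ_x/ΔP_y)(P̄_y/Q̄_x) = (-728/16.4)(66.90/2339.0).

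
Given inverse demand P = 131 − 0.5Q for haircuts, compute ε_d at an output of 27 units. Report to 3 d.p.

At Q = 27, P = 131 − 0.5(27) = 117.50.
dP/dQ = −0.5, so dQ/dP = 1/(−0.5) = -2.000.
ε = (dQ/dP)(P/Q) = (-2.000)(117.50/27).

-8.704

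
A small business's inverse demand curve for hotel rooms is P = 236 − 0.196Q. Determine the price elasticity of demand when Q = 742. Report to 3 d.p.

At Q = 742, P = 236 − 0.196(742) = 90.57.
dP/dQ = −0.196, so dQ/dP = 1/(−0.196) = -5.102.
ε = (dQ/dP)(P/Q) = (-5.102)(90.57/742).

-0.623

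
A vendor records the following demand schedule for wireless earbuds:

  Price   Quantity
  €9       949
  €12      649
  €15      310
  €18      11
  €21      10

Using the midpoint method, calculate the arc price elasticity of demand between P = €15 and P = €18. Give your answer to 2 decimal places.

At P = 15, Q = 310; at P = 18, Q = 11.
ΔQ = -299, ΔP = 3. Midpoints: P̄ = 16.50, Q̄ = 160.5.
ε = (ΔQ/ΔP)(P̄/Q̄) = (-299/3)(16.50/160.5).

-10.25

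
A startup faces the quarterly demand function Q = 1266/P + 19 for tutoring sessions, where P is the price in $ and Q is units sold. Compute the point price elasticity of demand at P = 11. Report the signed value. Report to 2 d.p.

At P = 11, Q = 134.091.
dQ/dP = −1266/P² = -10.463.
ε = (dQ/dP)(P/Q) = (-10.463)(11/134.091).
|ε| < 1, so demand is inelastic at this price.

-0.86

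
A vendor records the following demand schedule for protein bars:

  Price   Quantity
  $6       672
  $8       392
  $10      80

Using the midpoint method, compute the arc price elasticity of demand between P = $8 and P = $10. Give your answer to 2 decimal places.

At P = 8, Q = 392; at P = 10, Q = 80.
ΔQ = -312, ΔP = 2. Midpoints: P̄ = 9.00, Q̄ = 236.0.
ε = (ΔQ/ΔP)(P̄/Q̄) = (-312/2)(9.00/236.0).

-5.95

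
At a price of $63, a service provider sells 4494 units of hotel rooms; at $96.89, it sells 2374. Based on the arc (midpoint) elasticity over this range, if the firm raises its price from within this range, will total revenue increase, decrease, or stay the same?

decrease

Arc ε = (-2120/33.89)(79.94/3434.0) ≈ -1.456.
|ε| = 1.46 > 1, so demand is elastic. A price rise therefore reduces total revenue.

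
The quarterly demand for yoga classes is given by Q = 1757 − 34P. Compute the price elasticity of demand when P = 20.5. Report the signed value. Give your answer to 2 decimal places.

At P = 20.5, Q = 1060.
dQ/dP = −34.
ε = (dQ/dP)(P/Q) = (-34)(20.5/1060).

-0.66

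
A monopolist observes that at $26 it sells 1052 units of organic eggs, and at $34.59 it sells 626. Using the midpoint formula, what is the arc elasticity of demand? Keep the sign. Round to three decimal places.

-1.791

ΔQ = 626 − 1052 = -426; ΔP = 34.59 − 26 = 8.59.
Midpoints: P̄ = 30.30, Q̄ = 839.0.
ε = (ΔQ/ΔP)(P̄/Q̄) = (-426/8.59)(30.30/839.0).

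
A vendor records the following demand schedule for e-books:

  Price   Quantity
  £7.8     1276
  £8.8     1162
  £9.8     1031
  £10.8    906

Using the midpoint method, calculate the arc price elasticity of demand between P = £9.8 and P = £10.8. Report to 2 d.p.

At P = 9.8, Q = 1031; at P = 10.8, Q = 906.
ΔQ = -125, ΔP = 1.0. Midpoints: P̄ = 10.30, Q̄ = 968.5.
ε = (ΔQ/ΔP)(P̄/Q̄) = (-125/1.0)(10.30/968.5).

-1.33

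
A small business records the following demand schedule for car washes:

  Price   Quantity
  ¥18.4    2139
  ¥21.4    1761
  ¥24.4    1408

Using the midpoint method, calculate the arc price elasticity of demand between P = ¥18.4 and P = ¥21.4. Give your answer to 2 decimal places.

-1.29

At P = 18.4, Q = 2139; at P = 21.4, Q = 1761.
ΔQ = -378, ΔP = 3.0. Midpoints: P̄ = 19.90, Q̄ = 1950.0.
ε = (ΔQ/ΔP)(P̄/Q̄) = (-378/3.0)(19.90/1950.0).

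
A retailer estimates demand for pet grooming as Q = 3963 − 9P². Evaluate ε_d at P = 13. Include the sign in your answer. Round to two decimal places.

-1.25

At P = 13, Q = 2442.
dQ/dP = −18P = -234.
ε = (dQ/dP)(P/Q) = (-234)(13/2442).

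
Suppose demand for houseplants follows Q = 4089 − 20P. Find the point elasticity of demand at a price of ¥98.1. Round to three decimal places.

At P = 98.1, Q = 2127.
dQ/dP = −20.
ε = (dQ/dP)(P/Q) = (-20)(98.1/2127).
|ε| < 1, so demand is inelastic at this price.

-0.922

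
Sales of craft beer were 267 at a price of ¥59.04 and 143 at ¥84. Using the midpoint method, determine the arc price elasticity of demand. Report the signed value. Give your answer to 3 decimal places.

ΔQ = 143 − 267 = -124; ΔP = 84 − 59.04 = 24.96.
Midpoints: P̄ = 71.52, Q̄ = 205.0.
ε = (ΔQ/ΔP)(P̄/Q̄) = (-124/24.96)(71.52/205.0).

-1.733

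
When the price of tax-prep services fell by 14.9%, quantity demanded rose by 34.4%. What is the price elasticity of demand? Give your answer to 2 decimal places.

-2.31

ε = %ΔQ / %ΔP = (34.4)/(-14.9) = -2.309.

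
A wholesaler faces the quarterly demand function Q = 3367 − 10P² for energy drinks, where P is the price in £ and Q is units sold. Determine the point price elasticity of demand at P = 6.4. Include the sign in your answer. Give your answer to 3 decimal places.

-0.277

At P = 6.4, Q = 2957.400.
dQ/dP = −20P = -128.
ε = (dQ/dP)(P/Q) = (-128)(6.4/2957.400).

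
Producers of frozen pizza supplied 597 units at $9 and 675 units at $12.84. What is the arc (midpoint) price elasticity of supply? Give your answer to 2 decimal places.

0.35

ΔQ = 675 − 597 = 78; ΔP = 12.84 − 9 = 3.84.
Midpoints: P̄ = 10.92, Q̄ = 636.0.
ε_s = (ΔQ/ΔP)(P̄/Q̄) = (78/3.84)(10.92/636.0).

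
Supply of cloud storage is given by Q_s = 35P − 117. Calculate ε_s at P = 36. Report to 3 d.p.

1.102

At P = 36, Q_s = 1143.
dQ_s/dP = 35.
ε_s = (dQ_s/dP)(P/Q_s) = (35)(36/1143).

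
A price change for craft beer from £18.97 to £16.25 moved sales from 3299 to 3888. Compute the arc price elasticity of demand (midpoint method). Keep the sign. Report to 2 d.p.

ΔQ = 3888 − 3299 = 589; ΔP = 16.25 − 18.97 = -2.72.
Midpoints: P̄ = 17.61, Q̄ = 3593.5.
ε = (ΔQ/ΔP)(P̄/Q̄) = (589/-2.72)(17.61/3593.5).

-1.06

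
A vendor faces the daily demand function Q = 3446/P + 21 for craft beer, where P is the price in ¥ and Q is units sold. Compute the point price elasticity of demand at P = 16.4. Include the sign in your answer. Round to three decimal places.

-0.909

At P = 16.4, Q = 231.122.
dQ/dP = −3446/P² = -12.812.
ε = (dQ/dP)(P/Q) = (-12.812)(16.4/231.122).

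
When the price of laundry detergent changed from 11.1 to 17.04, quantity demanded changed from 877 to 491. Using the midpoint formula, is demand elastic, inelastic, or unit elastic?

elastic

Arc ε ≈ -1.337.
|ε| = 1.34 > 1.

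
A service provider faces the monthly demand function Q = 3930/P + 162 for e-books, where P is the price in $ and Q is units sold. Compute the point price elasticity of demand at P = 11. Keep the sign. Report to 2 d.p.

-0.69

At P = 11, Q = 519.273.
dQ/dP = −3930/P² = -32.479.
ε = (dQ/dP)(P/Q) = (-32.479)(11/519.273).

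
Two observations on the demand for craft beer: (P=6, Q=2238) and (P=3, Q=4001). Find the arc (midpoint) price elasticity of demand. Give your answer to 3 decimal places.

ΔQ = 4001 − 2238 = 1763; ΔP = 3 − 6 = -3.
Midpoints: P̄ = 4.50, Q̄ = 3119.5.
ε = (ΔQ/ΔP)(P̄/Q̄) = (1763/-3)(4.50/3119.5).

-0.848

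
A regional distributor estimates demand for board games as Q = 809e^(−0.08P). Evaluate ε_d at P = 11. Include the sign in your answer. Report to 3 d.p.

-0.880

At P = 11, Q = 335.559.
dQ/dP = −0.08·809e^(−0.08P) = −0.08Q = -26.845.
ε = (dQ/dP)(P/Q) = (-26.845)(11/335.559).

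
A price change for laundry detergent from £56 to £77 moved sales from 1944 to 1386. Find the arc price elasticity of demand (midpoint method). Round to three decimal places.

ΔQ = 1386 − 1944 = -558; ΔP = 77 − 56 = 21.
Midpoints: P̄ = 66.50, Q̄ = 1665.0.
ε = (ΔQ/ΔP)(P̄/Q̄) = (-558/21)(66.50/1665.0).

-1.061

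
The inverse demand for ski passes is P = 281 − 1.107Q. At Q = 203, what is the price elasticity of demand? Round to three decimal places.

-0.250

At Q = 203, P = 281 − 1.107(203) = 56.28.
dP/dQ = −1.107, so dQ/dP = 1/(−1.107) = -0.903.
ε = (dQ/dP)(P/Q) = (-0.903)(56.28/203).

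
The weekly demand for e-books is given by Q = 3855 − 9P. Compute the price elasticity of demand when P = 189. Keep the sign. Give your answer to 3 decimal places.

At P = 189, Q = 2154.
dQ/dP = −9.
ε = (dQ/dP)(P/Q) = (-9)(189/2154).

-0.790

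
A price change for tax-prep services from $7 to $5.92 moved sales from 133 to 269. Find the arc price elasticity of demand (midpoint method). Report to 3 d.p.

ΔQ = 269 − 133 = 136; ΔP = 5.92 − 7 = -1.08.
Midpoints: P̄ = 6.46, Q̄ = 201.0.
ε = (ΔQ/ΔP)(P̄/Q̄) = (136/-1.08)(6.46/201.0).

-4.047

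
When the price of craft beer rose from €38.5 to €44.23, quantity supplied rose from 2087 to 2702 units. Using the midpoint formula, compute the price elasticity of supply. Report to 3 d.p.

1.854

ΔQ = 2702 − 2087 = 615; ΔP = 44.23 − 38.5 = 5.73.
Midpoints: P̄ = 41.36, Q̄ = 2394.5.
ε_s = (ΔQ/ΔP)(P̄/Q̄) = (615/5.73)(41.36/2394.5).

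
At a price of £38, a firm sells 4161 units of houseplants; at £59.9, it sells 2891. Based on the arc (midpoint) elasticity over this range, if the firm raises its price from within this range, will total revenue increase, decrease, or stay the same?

Arc ε = (-1270/21.9)(48.95/3526.0) ≈ -0.805.
|ε| = 0.81 < 1, so demand is inelastic. A price rise therefore raises total revenue.

increase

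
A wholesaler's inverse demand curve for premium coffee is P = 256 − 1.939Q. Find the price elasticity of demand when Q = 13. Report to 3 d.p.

-9.156

At Q = 13, P = 256 − 1.939(13) = 230.79.
dP/dQ = −1.939, so dQ/dP = 1/(−1.939) = -0.516.
ε = (dQ/dP)(P/Q) = (-0.516)(230.79/13).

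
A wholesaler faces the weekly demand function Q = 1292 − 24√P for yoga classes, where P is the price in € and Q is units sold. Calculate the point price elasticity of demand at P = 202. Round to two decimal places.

-0.18

At P = 202, Q = 950.896.
dQ/dP = −24/(2√P) = -0.844.
ε = (dQ/dP)(P/Q) = (-0.844)(202/950.896).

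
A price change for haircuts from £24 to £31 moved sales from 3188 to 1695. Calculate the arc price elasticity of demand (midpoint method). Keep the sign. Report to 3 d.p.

ΔQ = 1695 − 3188 = -1493; ΔP = 31 − 24 = 7.
Midpoints: P̄ = 27.50, Q̄ = 2441.5.
ε = (ΔQ/ΔP)(P̄/Q̄) = (-1493/7)(27.50/2441.5).

-2.402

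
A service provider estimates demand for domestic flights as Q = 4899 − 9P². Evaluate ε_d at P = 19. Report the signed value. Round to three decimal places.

At P = 19, Q = 1650.
dQ/dP = −18P = -342.
ε = (dQ/dP)(P/Q) = (-342)(19/1650).

-3.938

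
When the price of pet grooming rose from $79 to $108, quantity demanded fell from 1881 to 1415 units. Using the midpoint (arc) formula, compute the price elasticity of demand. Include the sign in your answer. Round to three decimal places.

-0.912

ΔQ = 1415 − 1881 = -466; ΔP = 108 − 79 = 29.
Midpoints: P̄ = 93.50, Q̄ = 1648.0.
ε = (ΔQ/ΔP)(P̄/Q̄) = (-466/29)(93.50/1648.0).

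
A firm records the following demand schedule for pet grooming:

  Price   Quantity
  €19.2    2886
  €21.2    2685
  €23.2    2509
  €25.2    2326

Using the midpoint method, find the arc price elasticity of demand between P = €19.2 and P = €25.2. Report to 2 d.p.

At P = 19.2, Q = 2886; at P = 25.2, Q = 2326.
ΔQ = -560, ΔP = 6.0. Midpoints: P̄ = 22.20, Q̄ = 2606.0.
ε = (ΔQ/ΔP)(P̄/Q̄) = (-560/6.0)(22.20/2606.0).

-0.80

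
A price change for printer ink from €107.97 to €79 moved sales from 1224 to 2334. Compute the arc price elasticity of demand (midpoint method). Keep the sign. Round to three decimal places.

-2.013

ΔQ = 2334 − 1224 = 1110; ΔP = 79 − 107.97 = -28.97.
Midpoints: P̄ = 93.48, Q̄ = 1779.0.
ε = (ΔQ/ΔP)(P̄/Q̄) = (1110/-28.97)(93.48/1779.0).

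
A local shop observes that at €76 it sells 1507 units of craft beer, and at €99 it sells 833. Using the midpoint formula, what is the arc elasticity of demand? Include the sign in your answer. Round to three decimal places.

ΔQ = 833 − 1507 = -674; ΔP = 99 − 76 = 23.
Midpoints: P̄ = 87.50, Q̄ = 1170.0.
ε = (ΔQ/ΔP)(P̄/Q̄) = (-674/23)(87.50/1170.0).

-2.192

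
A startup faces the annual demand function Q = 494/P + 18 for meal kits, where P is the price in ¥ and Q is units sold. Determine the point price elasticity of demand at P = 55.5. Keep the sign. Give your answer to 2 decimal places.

At P = 55.5, Q = 26.901.
dQ/dP = −494/P² = -0.160.
ε = (dQ/dP)(P/Q) = (-0.160)(55.5/26.901).

-0.33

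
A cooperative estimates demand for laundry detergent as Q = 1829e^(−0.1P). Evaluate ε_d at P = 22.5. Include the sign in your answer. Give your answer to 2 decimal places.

At P = 22.5, Q = 192.775.
dQ/dP = −0.1·1829e^(−0.1P) = −0.1Q = -19.278.
ε = (dQ/dP)(P/Q) = (-19.278)(22.5/192.775).

-2.25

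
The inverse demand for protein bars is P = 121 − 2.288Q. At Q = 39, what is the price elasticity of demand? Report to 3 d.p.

-0.356

At Q = 39, P = 121 − 2.288(39) = 31.77.
dP/dQ = −2.288, so dQ/dP = 1/(−2.288) = -0.437.
ε = (dQ/dP)(P/Q) = (-0.437)(31.77/39).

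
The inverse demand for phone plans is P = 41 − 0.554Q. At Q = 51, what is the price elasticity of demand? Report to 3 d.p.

-0.451

At Q = 51, P = 41 − 0.554(51) = 12.75.
dP/dQ = −0.554, so dQ/dP = 1/(−0.554) = -1.805.
ε = (dQ/dP)(P/Q) = (-1.805)(12.75/51).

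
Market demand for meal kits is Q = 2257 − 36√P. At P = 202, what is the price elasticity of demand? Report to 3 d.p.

At P = 202, Q = 1745.344.
dQ/dP = −36/(2√P) = -1.266.
ε = (dQ/dP)(P/Q) = (-1.266)(202/1745.344).

-0.147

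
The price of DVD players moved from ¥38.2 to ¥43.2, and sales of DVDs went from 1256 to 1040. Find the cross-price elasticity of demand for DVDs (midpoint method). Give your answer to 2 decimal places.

ΔQ_x = 1040 − 1256 = -216; ΔP_y = 43.2 − 38.2 = 5.
Midpoints: P̄_y = 40.70, Q̄_x = 1148.0.
ε_xy = (ΔQ_x/ΔP_y)(P̄_y/Q̄_x) = (-216/5)(40.70/1148.0).

-1.53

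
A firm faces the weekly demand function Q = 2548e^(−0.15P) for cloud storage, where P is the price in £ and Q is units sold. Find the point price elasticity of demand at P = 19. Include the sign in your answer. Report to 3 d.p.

-2.850

At P = 19, Q = 147.387.
dQ/dP = −0.15·2548e^(−0.15P) = −0.15Q = -22.108.
ε = (dQ/dP)(P/Q) = (-22.108)(19/147.387).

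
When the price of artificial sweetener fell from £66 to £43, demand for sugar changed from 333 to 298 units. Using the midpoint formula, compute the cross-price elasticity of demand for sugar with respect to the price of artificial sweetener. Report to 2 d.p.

ΔQ_x = 298 − 333 = -35; ΔP_y = 43 − 66 = -23.
Midpoints: P̄_y = 54.50, Q̄_x = 315.5.
ε_xy = (ΔQ_x/ΔP_y)(P̄_y/Q̄_x) = (-35/-23)(54.50/315.5).

0.26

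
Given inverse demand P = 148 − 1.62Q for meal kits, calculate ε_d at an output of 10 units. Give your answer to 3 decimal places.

At Q = 10, P = 148 − 1.62(10) = 131.80.
dP/dQ = −1.62, so dQ/dP = 1/(−1.62) = -0.617.
ε = (dQ/dP)(P/Q) = (-0.617)(131.80/10).

-8.136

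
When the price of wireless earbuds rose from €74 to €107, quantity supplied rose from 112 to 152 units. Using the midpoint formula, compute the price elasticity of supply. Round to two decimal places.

ΔQ = 152 − 112 = 40; ΔP = 107 − 74 = 33.
Midpoints: P̄ = 90.50, Q̄ = 132.0.
ε_s = (ΔQ/ΔP)(P̄/Q̄) = (40/33)(90.50/132.0).

0.83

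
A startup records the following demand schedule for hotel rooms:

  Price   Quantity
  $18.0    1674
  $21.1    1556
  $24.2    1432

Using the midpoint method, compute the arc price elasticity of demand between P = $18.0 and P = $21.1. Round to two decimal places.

-0.46

At P = 18.0, Q = 1674; at P = 21.1, Q = 1556.
ΔQ = -118, ΔP = 3.1. Midpoints: P̄ = 19.55, Q̄ = 1615.0.
ε = (ΔQ/ΔP)(P̄/Q̄) = (-118/3.1)(19.55/1615.0).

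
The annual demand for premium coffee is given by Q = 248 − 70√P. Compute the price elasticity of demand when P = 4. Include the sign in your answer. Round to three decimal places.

At P = 4, Q = 108.
dQ/dP = −70/(2√P) = -17.500.
ε = (dQ/dP)(P/Q) = (-17.500)(4/108).

-0.648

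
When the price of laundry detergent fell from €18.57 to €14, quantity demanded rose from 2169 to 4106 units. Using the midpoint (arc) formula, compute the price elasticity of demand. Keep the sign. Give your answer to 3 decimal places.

-2.200

ΔQ = 4106 − 2169 = 1937; ΔP = 14 − 18.57 = -4.57.
Midpoints: P̄ = 16.29, Q̄ = 3137.5.
ε = (ΔQ/ΔP)(P̄/Q̄) = (1937/-4.57)(16.29/3137.5).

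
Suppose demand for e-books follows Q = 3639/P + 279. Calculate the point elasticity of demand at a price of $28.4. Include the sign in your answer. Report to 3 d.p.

At P = 28.4, Q = 407.134.
dQ/dP = −3639/P² = -4.512.
ε = (dQ/dP)(P/Q) = (-4.512)(28.4/407.134).

-0.315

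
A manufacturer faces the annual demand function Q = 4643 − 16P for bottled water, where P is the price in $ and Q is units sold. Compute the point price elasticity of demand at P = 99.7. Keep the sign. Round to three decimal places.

At P = 99.7, Q = 3047.800.
dQ/dP = −16.
ε = (dQ/dP)(P/Q) = (-16)(99.7/3047.800).
|ε| < 1, so demand is inelastic at this price.

-0.523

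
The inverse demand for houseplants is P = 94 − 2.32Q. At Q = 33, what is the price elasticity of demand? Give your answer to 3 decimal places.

-0.228

At Q = 33, P = 94 − 2.32(33) = 17.44.
dP/dQ = −2.32, so dQ/dP = 1/(−2.32) = -0.431.
ε = (dQ/dP)(P/Q) = (-0.431)(17.44/33).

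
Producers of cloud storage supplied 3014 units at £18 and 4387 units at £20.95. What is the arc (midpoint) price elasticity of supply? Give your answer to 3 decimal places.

ΔQ = 4387 − 3014 = 1373; ΔP = 20.95 − 18 = 2.95.
Midpoints: P̄ = 19.48, Q̄ = 3700.5.
ε_s = (ΔQ/ΔP)(P̄/Q̄) = (1373/2.95)(19.48/3700.5).

2.449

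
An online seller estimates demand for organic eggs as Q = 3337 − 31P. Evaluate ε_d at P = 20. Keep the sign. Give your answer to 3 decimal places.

At P = 20, Q = 2717.
dQ/dP = −31.
ε = (dQ/dP)(P/Q) = (-31)(20/2717).
|ε| < 1, so demand is inelastic at this price.

-0.228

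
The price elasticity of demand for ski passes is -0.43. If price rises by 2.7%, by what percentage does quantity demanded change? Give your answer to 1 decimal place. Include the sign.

-1.2%

%ΔQ ≈ ε × %ΔP = (-0.43)(2.7%) = -1.16%.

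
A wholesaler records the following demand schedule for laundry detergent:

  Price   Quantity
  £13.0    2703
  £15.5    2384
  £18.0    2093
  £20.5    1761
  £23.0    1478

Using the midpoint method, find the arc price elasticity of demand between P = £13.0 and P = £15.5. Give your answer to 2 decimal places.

-0.71

At P = 13.0, Q = 2703; at P = 15.5, Q = 2384.
ΔQ = -319, ΔP = 2.5. Midpoints: P̄ = 14.25, Q̄ = 2543.5.
ε = (ΔQ/ΔP)(P̄/Q̄) = (-319/2.5)(14.25/2543.5).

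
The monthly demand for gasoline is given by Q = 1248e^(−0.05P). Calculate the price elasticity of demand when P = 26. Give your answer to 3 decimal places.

-1.300

At P = 26, Q = 340.120.
dQ/dP = −0.05·1248e^(−0.05P) = −0.05Q = -17.006.
ε = (dQ/dP)(P/Q) = (-17.006)(26/340.120).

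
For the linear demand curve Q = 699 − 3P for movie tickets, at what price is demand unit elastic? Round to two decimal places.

For linear demand Q = a − bP, ε = −bP/(a − bP). |ε| = 1 when bP = a − bP, i.e. P = a/(2b).
P = 699/(2·3) = 699/6 = 116.5000.

116.50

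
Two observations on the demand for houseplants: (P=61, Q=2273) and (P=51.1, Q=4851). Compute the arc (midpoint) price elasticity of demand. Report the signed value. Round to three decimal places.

ΔQ = 4851 − 2273 = 2578; ΔP = 51.1 − 61 = -9.9.
Midpoints: P̄ = 56.05, Q̄ = 3562.0.
ε = (ΔQ/ΔP)(P̄/Q̄) = (2578/-9.9)(56.05/3562.0).

-4.098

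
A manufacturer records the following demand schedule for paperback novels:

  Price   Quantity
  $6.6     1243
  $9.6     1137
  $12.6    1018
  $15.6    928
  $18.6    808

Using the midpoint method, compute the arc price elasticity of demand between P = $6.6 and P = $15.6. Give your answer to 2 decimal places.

-0.36

At P = 6.6, Q = 1243; at P = 15.6, Q = 928.
ΔQ = -315, ΔP = 9.0. Midpoints: P̄ = 11.10, Q̄ = 1085.5.
ε = (ΔQ/ΔP)(P̄/Q̄) = (-315/9.0)(11.10/1085.5).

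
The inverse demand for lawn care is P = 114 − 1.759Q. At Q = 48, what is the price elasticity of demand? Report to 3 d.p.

At Q = 48, P = 114 − 1.759(48) = 29.57.
dP/dQ = −1.759, so dQ/dP = 1/(−1.759) = -0.569.
ε = (dQ/dP)(P/Q) = (-0.569)(29.57/48).

-0.350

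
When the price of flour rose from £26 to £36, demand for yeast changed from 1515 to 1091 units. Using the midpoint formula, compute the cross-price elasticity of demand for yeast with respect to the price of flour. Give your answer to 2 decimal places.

ΔQ_x = 1091 − 1515 = -424; ΔP_y = 36 − 26 = 10.
Midpoints: P̄_y = 31.00, Q̄_x = 1303.0.
ε_xy = (ΔQ_x/ΔP_y)(P̄_y/Q̄_x) = (-424/10)(31.00/1303.0).

-1.01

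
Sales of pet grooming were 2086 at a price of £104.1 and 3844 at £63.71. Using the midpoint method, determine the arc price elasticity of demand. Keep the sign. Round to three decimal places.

ΔQ = 3844 − 2086 = 1758; ΔP = 63.71 − 104.1 = -40.39.
Midpoints: P̄ = 83.91, Q̄ = 2965.0.
ε = (ΔQ/ΔP)(P̄/Q̄) = (1758/-40.39)(83.91/2965.0).

-1.232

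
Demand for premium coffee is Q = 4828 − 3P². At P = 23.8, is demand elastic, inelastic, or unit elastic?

Q = 3128.680, dQ/dP = -142.800.
ε = (dQ/dP)(P/Q) ≈ -1.086.
|ε| = 1.09 > 1.

elastic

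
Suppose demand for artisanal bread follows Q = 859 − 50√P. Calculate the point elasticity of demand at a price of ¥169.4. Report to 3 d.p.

At P = 169.4, Q = 208.231.
dQ/dP = −50/(2√P) = -1.921.
ε = (dQ/dP)(P/Q) = (-1.921)(169.4/208.231).

-1.563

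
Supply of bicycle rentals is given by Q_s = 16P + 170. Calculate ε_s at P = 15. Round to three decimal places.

At P = 15, Q_s = 410.
dQ_s/dP = 16.
ε_s = (dQ_s/dP)(P/Q_s) = (16)(15/410).

0.585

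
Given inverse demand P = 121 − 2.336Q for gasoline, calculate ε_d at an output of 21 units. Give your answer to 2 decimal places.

At Q = 21, P = 121 − 2.336(21) = 71.94.
dP/dQ = −2.336, so dQ/dP = 1/(−2.336) = -0.428.
ε = (dQ/dP)(P/Q) = (-0.428)(71.94/21).

-1.47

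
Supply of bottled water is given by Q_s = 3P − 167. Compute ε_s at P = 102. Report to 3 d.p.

At P = 102, Q_s = 139.
dQ_s/dP = 3.
ε_s = (dQ_s/dP)(P/Q_s) = (3)(102/139).

2.201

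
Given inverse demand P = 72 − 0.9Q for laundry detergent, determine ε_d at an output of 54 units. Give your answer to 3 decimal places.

-0.481

At Q = 54, P = 72 − 0.9(54) = 23.40.
dP/dQ = −0.9, so dQ/dP = 1/(−0.9) = -1.111.
ε = (dQ/dP)(P/Q) = (-1.111)(23.40/54).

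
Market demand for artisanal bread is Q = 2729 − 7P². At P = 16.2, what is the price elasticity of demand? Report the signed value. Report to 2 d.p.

At P = 16.2, Q = 891.920.
dQ/dP = −14P = -226.800.
ε = (dQ/dP)(P/Q) = (-226.800)(16.2/891.920).
|ε| > 1, so demand is elastic at this price.

-4.12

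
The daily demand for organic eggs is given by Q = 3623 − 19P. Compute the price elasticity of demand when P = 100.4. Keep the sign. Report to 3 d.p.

At P = 100.4, Q = 1715.400.
dQ/dP = −19.
ε = (dQ/dP)(P/Q) = (-19)(100.4/1715.400).

-1.112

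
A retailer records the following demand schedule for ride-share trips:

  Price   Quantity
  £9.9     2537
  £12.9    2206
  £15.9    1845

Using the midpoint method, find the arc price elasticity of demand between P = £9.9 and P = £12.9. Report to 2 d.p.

At P = 9.9, Q = 2537; at P = 12.9, Q = 2206.
ΔQ = -331, ΔP = 3.0. Midpoints: P̄ = 11.40, Q̄ = 2371.5.
ε = (ΔQ/ΔP)(P̄/Q̄) = (-331/3.0)(11.40/2371.5).

-0.53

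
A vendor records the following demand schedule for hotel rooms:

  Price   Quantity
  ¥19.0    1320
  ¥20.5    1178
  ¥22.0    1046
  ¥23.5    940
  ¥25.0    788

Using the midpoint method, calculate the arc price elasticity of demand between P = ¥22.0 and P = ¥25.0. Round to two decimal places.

At P = 22.0, Q = 1046; at P = 25.0, Q = 788.
ΔQ = -258, ΔP = 3.0. Midpoints: P̄ = 23.50, Q̄ = 917.0.
ε = (ΔQ/ΔP)(P̄/Q̄) = (-258/3.0)(23.50/917.0).

-2.20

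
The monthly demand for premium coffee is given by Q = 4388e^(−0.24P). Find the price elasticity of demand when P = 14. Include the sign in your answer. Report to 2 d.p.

-3.36

At P = 14, Q = 152.418.
dQ/dP = −0.24·4388e^(−0.24P) = −0.24Q = -36.580.
ε = (dQ/dP)(P/Q) = (-36.580)(14/152.418).
|ε| > 1, so demand is elastic at this price.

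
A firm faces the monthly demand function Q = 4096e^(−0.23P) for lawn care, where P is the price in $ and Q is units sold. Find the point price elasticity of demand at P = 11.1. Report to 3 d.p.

-2.553

At P = 11.1, Q = 318.864.
dQ/dP = −0.23·4096e^(−0.23P) = −0.23Q = -73.339.
ε = (dQ/dP)(P/Q) = (-73.339)(11.1/318.864).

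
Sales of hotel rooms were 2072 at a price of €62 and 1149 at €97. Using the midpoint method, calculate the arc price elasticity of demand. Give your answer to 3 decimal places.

ΔQ = 1149 − 2072 = -923; ΔP = 97 − 62 = 35.
Midpoints: P̄ = 79.50, Q̄ = 1610.5.
ε = (ΔQ/ΔP)(P̄/Q̄) = (-923/35)(79.50/1610.5).

-1.302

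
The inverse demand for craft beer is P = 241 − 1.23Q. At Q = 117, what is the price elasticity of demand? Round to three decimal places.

-0.675

At Q = 117, P = 241 − 1.23(117) = 97.09.
dP/dQ = −1.23, so dQ/dP = 1/(−1.23) = -0.813.
ε = (dQ/dP)(P/Q) = (-0.813)(97.09/117).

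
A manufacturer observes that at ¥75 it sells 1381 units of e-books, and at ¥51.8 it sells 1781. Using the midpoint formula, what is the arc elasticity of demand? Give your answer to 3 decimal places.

ΔQ = 1781 − 1381 = 400; ΔP = 51.8 − 75 = -23.2.
Midpoints: P̄ = 63.40, Q̄ = 1581.0.
ε = (ΔQ/ΔP)(P̄/Q̄) = (400/-23.2)(63.40/1581.0).

-0.691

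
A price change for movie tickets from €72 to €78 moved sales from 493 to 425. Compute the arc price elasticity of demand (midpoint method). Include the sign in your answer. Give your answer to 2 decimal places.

ΔQ = 425 − 493 = -68; ΔP = 78 − 72 = 6.
Midpoints: P̄ = 75.00, Q̄ = 459.0.
ε = (ΔQ/ΔP)(P̄/Q̄) = (-68/6)(75.00/459.0).

-1.85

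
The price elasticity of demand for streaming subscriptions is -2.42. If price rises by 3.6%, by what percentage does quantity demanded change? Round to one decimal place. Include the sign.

-8.7%

%ΔQ ≈ ε × %ΔP = (-2.42)(3.6%) = -8.71%.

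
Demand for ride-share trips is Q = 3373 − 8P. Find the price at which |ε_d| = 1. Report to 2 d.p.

For linear demand Q = a − bP, ε = −bP/(a − bP). |ε| = 1 when bP = a − bP, i.e. P = a/(2b).
P = 3373/(2·8) = 3373/16 = 210.8125.

210.81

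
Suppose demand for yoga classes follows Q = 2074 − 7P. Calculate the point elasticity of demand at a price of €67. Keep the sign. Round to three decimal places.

At P = 67, Q = 1605.
dQ/dP = −7.
ε = (dQ/dP)(P/Q) = (-7)(67/1605).

-0.292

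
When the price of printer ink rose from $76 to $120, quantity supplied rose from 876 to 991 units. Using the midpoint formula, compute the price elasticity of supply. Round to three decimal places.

ΔQ = 991 − 876 = 115; ΔP = 120 − 76 = 44.
Midpoints: P̄ = 98.00, Q̄ = 933.5.
ε_s = (ΔQ/ΔP)(P̄/Q̄) = (115/44)(98.00/933.5).

0.274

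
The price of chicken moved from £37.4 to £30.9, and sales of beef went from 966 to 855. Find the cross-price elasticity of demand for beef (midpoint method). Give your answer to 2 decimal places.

ΔQ_x = 855 − 966 = -111; ΔP_y = 30.9 − 37.4 = -6.5.
Midpoints: P̄_y = 34.15, Q̄_x = 910.5.
ε_xy = (ΔQ_x/ΔP_y)(P̄_y/Q̄_x) = (-111/-6.5)(34.15/910.5).
ε_xy > 0, so the goods are substitutes.

0.64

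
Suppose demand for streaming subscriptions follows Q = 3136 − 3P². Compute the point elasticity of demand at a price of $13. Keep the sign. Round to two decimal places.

-0.39

At P = 13, Q = 2629.
dQ/dP = −6P = -78.
ε = (dQ/dP)(P/Q) = (-78)(13/2629).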